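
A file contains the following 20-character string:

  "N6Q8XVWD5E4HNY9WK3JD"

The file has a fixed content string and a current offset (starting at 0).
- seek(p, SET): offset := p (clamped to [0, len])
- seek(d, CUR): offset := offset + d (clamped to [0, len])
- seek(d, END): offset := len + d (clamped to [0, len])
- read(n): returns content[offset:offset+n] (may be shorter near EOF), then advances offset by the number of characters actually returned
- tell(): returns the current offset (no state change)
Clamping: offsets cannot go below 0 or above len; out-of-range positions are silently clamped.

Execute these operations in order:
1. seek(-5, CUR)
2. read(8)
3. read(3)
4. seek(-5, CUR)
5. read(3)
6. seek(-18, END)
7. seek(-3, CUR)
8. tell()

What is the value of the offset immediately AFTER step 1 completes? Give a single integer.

Answer: 0

Derivation:
After 1 (seek(-5, CUR)): offset=0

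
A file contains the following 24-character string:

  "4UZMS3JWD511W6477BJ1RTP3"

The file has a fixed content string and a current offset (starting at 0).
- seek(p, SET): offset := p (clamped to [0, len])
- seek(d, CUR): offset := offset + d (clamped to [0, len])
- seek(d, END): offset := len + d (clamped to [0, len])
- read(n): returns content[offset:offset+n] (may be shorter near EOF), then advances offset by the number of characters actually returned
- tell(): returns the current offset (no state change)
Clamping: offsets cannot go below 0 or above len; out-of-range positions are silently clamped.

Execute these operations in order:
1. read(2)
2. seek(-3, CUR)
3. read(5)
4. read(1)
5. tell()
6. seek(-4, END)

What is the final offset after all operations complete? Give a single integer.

After 1 (read(2)): returned '4U', offset=2
After 2 (seek(-3, CUR)): offset=0
After 3 (read(5)): returned '4UZMS', offset=5
After 4 (read(1)): returned '3', offset=6
After 5 (tell()): offset=6
After 6 (seek(-4, END)): offset=20

Answer: 20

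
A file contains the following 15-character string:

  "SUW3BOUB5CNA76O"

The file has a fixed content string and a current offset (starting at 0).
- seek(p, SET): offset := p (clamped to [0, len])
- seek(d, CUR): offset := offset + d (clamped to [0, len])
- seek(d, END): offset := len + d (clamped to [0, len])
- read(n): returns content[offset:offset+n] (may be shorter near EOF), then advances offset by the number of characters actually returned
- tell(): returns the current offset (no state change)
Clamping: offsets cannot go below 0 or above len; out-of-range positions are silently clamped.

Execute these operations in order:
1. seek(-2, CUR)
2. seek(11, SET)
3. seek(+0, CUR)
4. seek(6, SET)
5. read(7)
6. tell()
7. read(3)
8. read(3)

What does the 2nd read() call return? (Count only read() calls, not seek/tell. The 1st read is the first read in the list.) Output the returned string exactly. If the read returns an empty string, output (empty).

After 1 (seek(-2, CUR)): offset=0
After 2 (seek(11, SET)): offset=11
After 3 (seek(+0, CUR)): offset=11
After 4 (seek(6, SET)): offset=6
After 5 (read(7)): returned 'UB5CNA7', offset=13
After 6 (tell()): offset=13
After 7 (read(3)): returned '6O', offset=15
After 8 (read(3)): returned '', offset=15

Answer: 6O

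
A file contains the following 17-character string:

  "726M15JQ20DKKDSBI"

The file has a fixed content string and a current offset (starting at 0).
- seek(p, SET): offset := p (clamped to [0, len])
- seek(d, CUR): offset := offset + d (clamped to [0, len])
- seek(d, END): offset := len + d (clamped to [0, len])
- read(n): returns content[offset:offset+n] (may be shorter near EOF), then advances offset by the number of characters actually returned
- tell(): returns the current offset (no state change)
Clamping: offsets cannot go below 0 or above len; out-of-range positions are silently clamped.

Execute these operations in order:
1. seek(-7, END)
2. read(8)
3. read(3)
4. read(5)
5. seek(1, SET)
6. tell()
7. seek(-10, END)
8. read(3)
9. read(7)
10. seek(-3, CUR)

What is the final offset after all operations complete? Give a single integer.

Answer: 14

Derivation:
After 1 (seek(-7, END)): offset=10
After 2 (read(8)): returned 'DKKDSBI', offset=17
After 3 (read(3)): returned '', offset=17
After 4 (read(5)): returned '', offset=17
After 5 (seek(1, SET)): offset=1
After 6 (tell()): offset=1
After 7 (seek(-10, END)): offset=7
After 8 (read(3)): returned 'Q20', offset=10
After 9 (read(7)): returned 'DKKDSBI', offset=17
After 10 (seek(-3, CUR)): offset=14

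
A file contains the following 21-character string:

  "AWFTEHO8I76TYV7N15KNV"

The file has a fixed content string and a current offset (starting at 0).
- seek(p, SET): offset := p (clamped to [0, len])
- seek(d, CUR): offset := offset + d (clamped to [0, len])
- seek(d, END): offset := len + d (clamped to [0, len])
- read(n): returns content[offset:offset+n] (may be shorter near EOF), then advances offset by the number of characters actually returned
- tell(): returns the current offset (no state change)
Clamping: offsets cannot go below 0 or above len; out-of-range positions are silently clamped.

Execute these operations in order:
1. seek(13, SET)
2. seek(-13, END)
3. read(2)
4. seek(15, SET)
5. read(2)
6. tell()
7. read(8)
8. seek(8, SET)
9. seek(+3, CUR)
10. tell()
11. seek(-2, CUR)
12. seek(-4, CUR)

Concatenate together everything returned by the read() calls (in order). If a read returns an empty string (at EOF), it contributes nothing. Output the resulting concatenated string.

Answer: I7N15KNV

Derivation:
After 1 (seek(13, SET)): offset=13
After 2 (seek(-13, END)): offset=8
After 3 (read(2)): returned 'I7', offset=10
After 4 (seek(15, SET)): offset=15
After 5 (read(2)): returned 'N1', offset=17
After 6 (tell()): offset=17
After 7 (read(8)): returned '5KNV', offset=21
After 8 (seek(8, SET)): offset=8
After 9 (seek(+3, CUR)): offset=11
After 10 (tell()): offset=11
After 11 (seek(-2, CUR)): offset=9
After 12 (seek(-4, CUR)): offset=5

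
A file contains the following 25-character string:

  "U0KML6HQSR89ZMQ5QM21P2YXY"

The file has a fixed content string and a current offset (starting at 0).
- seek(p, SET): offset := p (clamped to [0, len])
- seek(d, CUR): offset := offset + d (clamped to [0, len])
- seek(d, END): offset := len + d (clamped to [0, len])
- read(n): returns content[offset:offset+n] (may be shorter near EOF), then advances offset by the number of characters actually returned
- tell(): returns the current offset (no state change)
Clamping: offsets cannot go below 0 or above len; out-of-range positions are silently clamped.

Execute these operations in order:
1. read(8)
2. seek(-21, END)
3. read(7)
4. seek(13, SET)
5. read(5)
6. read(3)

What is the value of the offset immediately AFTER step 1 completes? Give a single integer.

Answer: 8

Derivation:
After 1 (read(8)): returned 'U0KML6HQ', offset=8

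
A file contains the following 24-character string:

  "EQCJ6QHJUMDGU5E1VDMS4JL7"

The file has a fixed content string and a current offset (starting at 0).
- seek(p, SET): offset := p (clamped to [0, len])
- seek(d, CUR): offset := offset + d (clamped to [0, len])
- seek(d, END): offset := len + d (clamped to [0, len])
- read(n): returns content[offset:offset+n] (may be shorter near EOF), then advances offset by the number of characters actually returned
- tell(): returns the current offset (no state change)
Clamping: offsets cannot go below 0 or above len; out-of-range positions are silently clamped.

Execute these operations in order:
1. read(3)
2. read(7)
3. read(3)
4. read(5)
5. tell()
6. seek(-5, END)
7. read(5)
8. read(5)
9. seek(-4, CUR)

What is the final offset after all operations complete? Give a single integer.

After 1 (read(3)): returned 'EQC', offset=3
After 2 (read(7)): returned 'J6QHJUM', offset=10
After 3 (read(3)): returned 'DGU', offset=13
After 4 (read(5)): returned '5E1VD', offset=18
After 5 (tell()): offset=18
After 6 (seek(-5, END)): offset=19
After 7 (read(5)): returned 'S4JL7', offset=24
After 8 (read(5)): returned '', offset=24
After 9 (seek(-4, CUR)): offset=20

Answer: 20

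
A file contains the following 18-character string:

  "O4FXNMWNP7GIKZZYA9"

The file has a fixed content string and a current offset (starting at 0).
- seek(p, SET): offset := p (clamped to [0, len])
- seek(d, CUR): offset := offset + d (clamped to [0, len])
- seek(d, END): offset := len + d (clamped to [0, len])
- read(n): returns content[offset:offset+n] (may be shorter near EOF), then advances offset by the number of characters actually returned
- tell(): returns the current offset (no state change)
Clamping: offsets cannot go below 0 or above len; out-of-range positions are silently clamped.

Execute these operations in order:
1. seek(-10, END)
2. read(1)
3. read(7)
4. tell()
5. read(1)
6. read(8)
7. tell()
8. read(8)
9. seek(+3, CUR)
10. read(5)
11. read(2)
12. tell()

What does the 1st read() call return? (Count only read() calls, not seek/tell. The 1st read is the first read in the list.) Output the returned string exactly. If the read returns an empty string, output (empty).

Answer: P

Derivation:
After 1 (seek(-10, END)): offset=8
After 2 (read(1)): returned 'P', offset=9
After 3 (read(7)): returned '7GIKZZY', offset=16
After 4 (tell()): offset=16
After 5 (read(1)): returned 'A', offset=17
After 6 (read(8)): returned '9', offset=18
After 7 (tell()): offset=18
After 8 (read(8)): returned '', offset=18
After 9 (seek(+3, CUR)): offset=18
After 10 (read(5)): returned '', offset=18
After 11 (read(2)): returned '', offset=18
After 12 (tell()): offset=18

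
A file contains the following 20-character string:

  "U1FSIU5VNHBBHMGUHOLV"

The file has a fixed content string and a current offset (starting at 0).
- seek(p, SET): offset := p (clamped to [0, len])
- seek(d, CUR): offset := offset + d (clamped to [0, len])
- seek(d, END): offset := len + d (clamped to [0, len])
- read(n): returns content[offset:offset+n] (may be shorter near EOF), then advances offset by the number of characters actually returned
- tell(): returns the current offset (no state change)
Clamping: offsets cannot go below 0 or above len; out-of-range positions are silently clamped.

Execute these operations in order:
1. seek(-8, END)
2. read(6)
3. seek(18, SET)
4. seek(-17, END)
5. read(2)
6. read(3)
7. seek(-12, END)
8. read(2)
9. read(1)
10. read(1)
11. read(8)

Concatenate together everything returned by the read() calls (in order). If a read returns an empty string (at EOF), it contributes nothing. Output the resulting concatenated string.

Answer: HMGUHOSIU5VNHBBHMGUHOLV

Derivation:
After 1 (seek(-8, END)): offset=12
After 2 (read(6)): returned 'HMGUHO', offset=18
After 3 (seek(18, SET)): offset=18
After 4 (seek(-17, END)): offset=3
After 5 (read(2)): returned 'SI', offset=5
After 6 (read(3)): returned 'U5V', offset=8
After 7 (seek(-12, END)): offset=8
After 8 (read(2)): returned 'NH', offset=10
After 9 (read(1)): returned 'B', offset=11
After 10 (read(1)): returned 'B', offset=12
After 11 (read(8)): returned 'HMGUHOLV', offset=20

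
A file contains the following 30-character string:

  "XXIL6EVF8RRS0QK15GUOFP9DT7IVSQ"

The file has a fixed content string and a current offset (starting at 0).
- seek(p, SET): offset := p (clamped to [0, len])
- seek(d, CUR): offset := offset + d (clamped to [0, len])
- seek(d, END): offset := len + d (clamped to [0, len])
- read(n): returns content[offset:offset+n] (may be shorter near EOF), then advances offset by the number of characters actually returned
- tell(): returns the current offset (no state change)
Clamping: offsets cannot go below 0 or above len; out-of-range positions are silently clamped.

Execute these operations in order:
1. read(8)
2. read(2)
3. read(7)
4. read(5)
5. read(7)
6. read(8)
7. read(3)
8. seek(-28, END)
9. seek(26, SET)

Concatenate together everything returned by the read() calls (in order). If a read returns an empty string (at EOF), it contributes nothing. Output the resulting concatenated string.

After 1 (read(8)): returned 'XXIL6EVF', offset=8
After 2 (read(2)): returned '8R', offset=10
After 3 (read(7)): returned 'RS0QK15', offset=17
After 4 (read(5)): returned 'GUOFP', offset=22
After 5 (read(7)): returned '9DT7IVS', offset=29
After 6 (read(8)): returned 'Q', offset=30
After 7 (read(3)): returned '', offset=30
After 8 (seek(-28, END)): offset=2
After 9 (seek(26, SET)): offset=26

Answer: XXIL6EVF8RRS0QK15GUOFP9DT7IVSQ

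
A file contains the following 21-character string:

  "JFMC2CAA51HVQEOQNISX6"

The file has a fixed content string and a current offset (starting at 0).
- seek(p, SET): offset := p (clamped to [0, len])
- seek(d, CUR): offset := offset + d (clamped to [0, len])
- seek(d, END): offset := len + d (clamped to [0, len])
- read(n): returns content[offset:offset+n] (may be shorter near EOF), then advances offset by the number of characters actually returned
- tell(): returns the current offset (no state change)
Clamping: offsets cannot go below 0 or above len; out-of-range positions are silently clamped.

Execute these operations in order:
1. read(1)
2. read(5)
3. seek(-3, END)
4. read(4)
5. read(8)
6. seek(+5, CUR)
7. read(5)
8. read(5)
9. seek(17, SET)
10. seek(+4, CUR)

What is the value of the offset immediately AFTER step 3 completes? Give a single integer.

After 1 (read(1)): returned 'J', offset=1
After 2 (read(5)): returned 'FMC2C', offset=6
After 3 (seek(-3, END)): offset=18

Answer: 18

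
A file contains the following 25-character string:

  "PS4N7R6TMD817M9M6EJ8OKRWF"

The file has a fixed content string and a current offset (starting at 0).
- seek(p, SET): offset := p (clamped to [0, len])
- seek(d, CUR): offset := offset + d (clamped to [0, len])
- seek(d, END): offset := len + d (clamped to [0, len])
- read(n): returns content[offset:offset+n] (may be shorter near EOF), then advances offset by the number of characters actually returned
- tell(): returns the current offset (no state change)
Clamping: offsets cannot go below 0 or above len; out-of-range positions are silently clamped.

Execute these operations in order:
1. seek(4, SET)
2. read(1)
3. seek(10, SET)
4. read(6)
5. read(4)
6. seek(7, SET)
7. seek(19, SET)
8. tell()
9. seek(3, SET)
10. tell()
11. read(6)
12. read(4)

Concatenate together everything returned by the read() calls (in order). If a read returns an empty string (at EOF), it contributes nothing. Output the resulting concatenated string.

After 1 (seek(4, SET)): offset=4
After 2 (read(1)): returned '7', offset=5
After 3 (seek(10, SET)): offset=10
After 4 (read(6)): returned '817M9M', offset=16
After 5 (read(4)): returned '6EJ8', offset=20
After 6 (seek(7, SET)): offset=7
After 7 (seek(19, SET)): offset=19
After 8 (tell()): offset=19
After 9 (seek(3, SET)): offset=3
After 10 (tell()): offset=3
After 11 (read(6)): returned 'N7R6TM', offset=9
After 12 (read(4)): returned 'D817', offset=13

Answer: 7817M9M6EJ8N7R6TMD817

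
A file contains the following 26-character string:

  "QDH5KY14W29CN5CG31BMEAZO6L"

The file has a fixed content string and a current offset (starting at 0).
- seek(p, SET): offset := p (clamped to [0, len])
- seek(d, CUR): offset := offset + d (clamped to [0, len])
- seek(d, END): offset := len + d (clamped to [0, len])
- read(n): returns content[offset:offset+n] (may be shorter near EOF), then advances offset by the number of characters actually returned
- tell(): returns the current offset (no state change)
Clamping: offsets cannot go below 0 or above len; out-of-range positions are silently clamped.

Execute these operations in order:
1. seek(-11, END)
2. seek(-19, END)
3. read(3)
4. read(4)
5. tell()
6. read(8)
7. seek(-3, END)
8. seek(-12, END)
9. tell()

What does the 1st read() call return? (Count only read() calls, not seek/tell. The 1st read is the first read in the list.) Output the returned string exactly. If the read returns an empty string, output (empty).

Answer: 4W2

Derivation:
After 1 (seek(-11, END)): offset=15
After 2 (seek(-19, END)): offset=7
After 3 (read(3)): returned '4W2', offset=10
After 4 (read(4)): returned '9CN5', offset=14
After 5 (tell()): offset=14
After 6 (read(8)): returned 'CG31BMEA', offset=22
After 7 (seek(-3, END)): offset=23
After 8 (seek(-12, END)): offset=14
After 9 (tell()): offset=14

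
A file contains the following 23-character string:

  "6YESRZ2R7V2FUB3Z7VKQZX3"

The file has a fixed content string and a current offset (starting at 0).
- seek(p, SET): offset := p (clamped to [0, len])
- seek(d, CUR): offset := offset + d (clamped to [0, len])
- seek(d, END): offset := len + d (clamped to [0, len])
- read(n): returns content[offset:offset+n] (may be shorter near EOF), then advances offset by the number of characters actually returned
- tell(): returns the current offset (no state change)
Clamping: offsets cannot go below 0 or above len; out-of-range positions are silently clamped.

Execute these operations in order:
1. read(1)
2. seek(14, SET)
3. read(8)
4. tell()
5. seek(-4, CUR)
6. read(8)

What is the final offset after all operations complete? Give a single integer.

After 1 (read(1)): returned '6', offset=1
After 2 (seek(14, SET)): offset=14
After 3 (read(8)): returned '3Z7VKQZX', offset=22
After 4 (tell()): offset=22
After 5 (seek(-4, CUR)): offset=18
After 6 (read(8)): returned 'KQZX3', offset=23

Answer: 23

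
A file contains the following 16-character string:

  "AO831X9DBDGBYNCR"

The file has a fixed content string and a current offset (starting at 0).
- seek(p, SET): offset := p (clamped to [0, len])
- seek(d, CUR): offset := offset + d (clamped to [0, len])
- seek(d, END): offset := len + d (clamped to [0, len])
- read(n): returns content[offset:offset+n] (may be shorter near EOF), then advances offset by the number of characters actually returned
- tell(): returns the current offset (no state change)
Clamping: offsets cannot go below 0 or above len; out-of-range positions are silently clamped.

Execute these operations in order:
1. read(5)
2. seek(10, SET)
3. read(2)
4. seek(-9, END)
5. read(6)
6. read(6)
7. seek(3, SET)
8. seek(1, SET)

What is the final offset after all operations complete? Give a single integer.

After 1 (read(5)): returned 'AO831', offset=5
After 2 (seek(10, SET)): offset=10
After 3 (read(2)): returned 'GB', offset=12
After 4 (seek(-9, END)): offset=7
After 5 (read(6)): returned 'DBDGBY', offset=13
After 6 (read(6)): returned 'NCR', offset=16
After 7 (seek(3, SET)): offset=3
After 8 (seek(1, SET)): offset=1

Answer: 1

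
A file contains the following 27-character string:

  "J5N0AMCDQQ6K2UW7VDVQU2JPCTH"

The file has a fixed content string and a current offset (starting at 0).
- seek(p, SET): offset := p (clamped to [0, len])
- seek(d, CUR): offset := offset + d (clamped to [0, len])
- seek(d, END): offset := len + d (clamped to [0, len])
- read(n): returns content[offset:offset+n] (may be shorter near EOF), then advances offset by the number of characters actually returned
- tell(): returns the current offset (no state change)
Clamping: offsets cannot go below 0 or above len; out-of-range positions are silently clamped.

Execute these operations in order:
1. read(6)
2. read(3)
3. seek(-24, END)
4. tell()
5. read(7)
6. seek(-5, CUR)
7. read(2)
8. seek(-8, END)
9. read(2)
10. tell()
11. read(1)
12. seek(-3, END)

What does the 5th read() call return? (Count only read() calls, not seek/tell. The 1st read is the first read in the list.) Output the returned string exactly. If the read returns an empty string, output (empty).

Answer: QU

Derivation:
After 1 (read(6)): returned 'J5N0AM', offset=6
After 2 (read(3)): returned 'CDQ', offset=9
After 3 (seek(-24, END)): offset=3
After 4 (tell()): offset=3
After 5 (read(7)): returned '0AMCDQQ', offset=10
After 6 (seek(-5, CUR)): offset=5
After 7 (read(2)): returned 'MC', offset=7
After 8 (seek(-8, END)): offset=19
After 9 (read(2)): returned 'QU', offset=21
After 10 (tell()): offset=21
After 11 (read(1)): returned '2', offset=22
After 12 (seek(-3, END)): offset=24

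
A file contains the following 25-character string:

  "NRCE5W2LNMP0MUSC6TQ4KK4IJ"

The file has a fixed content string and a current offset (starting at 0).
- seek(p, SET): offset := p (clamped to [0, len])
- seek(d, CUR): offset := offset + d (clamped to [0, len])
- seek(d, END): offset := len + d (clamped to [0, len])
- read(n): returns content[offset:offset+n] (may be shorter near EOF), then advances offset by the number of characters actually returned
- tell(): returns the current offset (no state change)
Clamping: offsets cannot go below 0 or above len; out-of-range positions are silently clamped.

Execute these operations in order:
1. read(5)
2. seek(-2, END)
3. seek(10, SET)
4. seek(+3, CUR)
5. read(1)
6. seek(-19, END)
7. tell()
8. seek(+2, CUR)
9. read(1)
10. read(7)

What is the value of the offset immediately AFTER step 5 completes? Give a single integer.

Answer: 14

Derivation:
After 1 (read(5)): returned 'NRCE5', offset=5
After 2 (seek(-2, END)): offset=23
After 3 (seek(10, SET)): offset=10
After 4 (seek(+3, CUR)): offset=13
After 5 (read(1)): returned 'U', offset=14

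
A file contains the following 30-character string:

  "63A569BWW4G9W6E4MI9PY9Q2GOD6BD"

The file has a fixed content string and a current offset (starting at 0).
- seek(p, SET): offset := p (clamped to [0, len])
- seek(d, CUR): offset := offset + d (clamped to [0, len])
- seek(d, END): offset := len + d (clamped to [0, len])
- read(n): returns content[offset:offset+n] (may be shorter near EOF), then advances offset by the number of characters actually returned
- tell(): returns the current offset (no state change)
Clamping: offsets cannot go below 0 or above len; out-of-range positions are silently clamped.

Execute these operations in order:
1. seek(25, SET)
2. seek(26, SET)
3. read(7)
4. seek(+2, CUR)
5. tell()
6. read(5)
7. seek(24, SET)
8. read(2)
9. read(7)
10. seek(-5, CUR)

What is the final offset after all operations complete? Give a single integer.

Answer: 25

Derivation:
After 1 (seek(25, SET)): offset=25
After 2 (seek(26, SET)): offset=26
After 3 (read(7)): returned 'D6BD', offset=30
After 4 (seek(+2, CUR)): offset=30
After 5 (tell()): offset=30
After 6 (read(5)): returned '', offset=30
After 7 (seek(24, SET)): offset=24
After 8 (read(2)): returned 'GO', offset=26
After 9 (read(7)): returned 'D6BD', offset=30
After 10 (seek(-5, CUR)): offset=25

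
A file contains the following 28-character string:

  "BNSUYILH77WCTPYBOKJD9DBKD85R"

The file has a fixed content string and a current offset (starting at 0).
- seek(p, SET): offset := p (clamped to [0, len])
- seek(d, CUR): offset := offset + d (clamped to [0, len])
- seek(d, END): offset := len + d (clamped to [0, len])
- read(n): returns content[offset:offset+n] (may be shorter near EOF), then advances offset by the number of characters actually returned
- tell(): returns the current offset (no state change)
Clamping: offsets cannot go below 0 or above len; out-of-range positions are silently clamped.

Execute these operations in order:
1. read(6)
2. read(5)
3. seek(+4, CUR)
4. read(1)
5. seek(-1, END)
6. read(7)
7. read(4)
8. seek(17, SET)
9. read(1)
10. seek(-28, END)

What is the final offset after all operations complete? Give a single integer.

Answer: 0

Derivation:
After 1 (read(6)): returned 'BNSUYI', offset=6
After 2 (read(5)): returned 'LH77W', offset=11
After 3 (seek(+4, CUR)): offset=15
After 4 (read(1)): returned 'B', offset=16
After 5 (seek(-1, END)): offset=27
After 6 (read(7)): returned 'R', offset=28
After 7 (read(4)): returned '', offset=28
After 8 (seek(17, SET)): offset=17
After 9 (read(1)): returned 'K', offset=18
After 10 (seek(-28, END)): offset=0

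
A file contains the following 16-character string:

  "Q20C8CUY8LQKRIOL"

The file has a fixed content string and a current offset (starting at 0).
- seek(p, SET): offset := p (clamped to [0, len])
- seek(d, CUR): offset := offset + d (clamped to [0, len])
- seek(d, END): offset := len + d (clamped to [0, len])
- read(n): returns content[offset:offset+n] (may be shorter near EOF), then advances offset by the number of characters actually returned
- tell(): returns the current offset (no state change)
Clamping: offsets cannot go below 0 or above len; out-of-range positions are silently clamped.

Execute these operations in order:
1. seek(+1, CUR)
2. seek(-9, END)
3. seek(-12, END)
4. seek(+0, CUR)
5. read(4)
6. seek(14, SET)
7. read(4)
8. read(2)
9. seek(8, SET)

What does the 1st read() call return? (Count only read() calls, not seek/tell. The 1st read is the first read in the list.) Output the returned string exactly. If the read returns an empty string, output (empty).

Answer: 8CUY

Derivation:
After 1 (seek(+1, CUR)): offset=1
After 2 (seek(-9, END)): offset=7
After 3 (seek(-12, END)): offset=4
After 4 (seek(+0, CUR)): offset=4
After 5 (read(4)): returned '8CUY', offset=8
After 6 (seek(14, SET)): offset=14
After 7 (read(4)): returned 'OL', offset=16
After 8 (read(2)): returned '', offset=16
After 9 (seek(8, SET)): offset=8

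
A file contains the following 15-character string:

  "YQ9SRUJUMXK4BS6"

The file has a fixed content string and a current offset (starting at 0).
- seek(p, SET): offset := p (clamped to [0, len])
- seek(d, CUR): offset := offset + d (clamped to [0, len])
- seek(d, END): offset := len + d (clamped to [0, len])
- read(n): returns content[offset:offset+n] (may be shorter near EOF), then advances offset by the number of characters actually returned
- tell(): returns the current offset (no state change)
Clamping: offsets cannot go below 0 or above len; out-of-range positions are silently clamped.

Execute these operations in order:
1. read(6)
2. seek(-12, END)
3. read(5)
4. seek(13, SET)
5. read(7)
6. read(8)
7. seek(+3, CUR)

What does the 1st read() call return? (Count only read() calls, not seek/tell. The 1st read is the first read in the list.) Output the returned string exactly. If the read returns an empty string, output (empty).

Answer: YQ9SRU

Derivation:
After 1 (read(6)): returned 'YQ9SRU', offset=6
After 2 (seek(-12, END)): offset=3
After 3 (read(5)): returned 'SRUJU', offset=8
After 4 (seek(13, SET)): offset=13
After 5 (read(7)): returned 'S6', offset=15
After 6 (read(8)): returned '', offset=15
After 7 (seek(+3, CUR)): offset=15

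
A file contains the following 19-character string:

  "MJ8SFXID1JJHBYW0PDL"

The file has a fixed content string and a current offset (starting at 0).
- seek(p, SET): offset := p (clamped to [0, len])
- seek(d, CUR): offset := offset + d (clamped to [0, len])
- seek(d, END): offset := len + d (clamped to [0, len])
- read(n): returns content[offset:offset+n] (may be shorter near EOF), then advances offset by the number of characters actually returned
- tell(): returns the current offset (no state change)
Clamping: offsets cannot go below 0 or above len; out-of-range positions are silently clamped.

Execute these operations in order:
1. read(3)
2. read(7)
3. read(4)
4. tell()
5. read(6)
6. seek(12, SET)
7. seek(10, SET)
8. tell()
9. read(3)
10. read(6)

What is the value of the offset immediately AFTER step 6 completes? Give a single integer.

Answer: 12

Derivation:
After 1 (read(3)): returned 'MJ8', offset=3
After 2 (read(7)): returned 'SFXID1J', offset=10
After 3 (read(4)): returned 'JHBY', offset=14
After 4 (tell()): offset=14
After 5 (read(6)): returned 'W0PDL', offset=19
After 6 (seek(12, SET)): offset=12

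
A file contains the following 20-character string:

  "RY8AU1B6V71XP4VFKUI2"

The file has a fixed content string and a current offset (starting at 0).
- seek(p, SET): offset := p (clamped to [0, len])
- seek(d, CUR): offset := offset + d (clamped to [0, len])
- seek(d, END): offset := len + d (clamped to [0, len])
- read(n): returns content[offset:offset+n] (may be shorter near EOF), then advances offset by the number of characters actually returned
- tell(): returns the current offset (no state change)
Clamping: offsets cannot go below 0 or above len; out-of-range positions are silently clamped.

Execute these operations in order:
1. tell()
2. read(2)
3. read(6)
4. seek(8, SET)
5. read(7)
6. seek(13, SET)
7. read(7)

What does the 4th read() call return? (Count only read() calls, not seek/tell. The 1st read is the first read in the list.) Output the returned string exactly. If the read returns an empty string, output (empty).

Answer: 4VFKUI2

Derivation:
After 1 (tell()): offset=0
After 2 (read(2)): returned 'RY', offset=2
After 3 (read(6)): returned '8AU1B6', offset=8
After 4 (seek(8, SET)): offset=8
After 5 (read(7)): returned 'V71XP4V', offset=15
After 6 (seek(13, SET)): offset=13
After 7 (read(7)): returned '4VFKUI2', offset=20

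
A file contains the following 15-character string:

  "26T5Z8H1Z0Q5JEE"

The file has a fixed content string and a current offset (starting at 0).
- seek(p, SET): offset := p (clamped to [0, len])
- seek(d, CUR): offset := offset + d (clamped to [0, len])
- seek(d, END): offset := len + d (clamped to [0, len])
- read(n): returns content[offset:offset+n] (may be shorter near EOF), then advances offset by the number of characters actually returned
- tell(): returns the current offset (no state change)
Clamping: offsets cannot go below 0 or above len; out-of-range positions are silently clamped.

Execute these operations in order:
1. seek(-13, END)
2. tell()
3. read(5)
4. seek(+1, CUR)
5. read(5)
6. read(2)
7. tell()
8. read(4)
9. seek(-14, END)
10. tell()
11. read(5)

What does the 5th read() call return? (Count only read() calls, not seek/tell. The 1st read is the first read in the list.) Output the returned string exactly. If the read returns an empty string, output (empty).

After 1 (seek(-13, END)): offset=2
After 2 (tell()): offset=2
After 3 (read(5)): returned 'T5Z8H', offset=7
After 4 (seek(+1, CUR)): offset=8
After 5 (read(5)): returned 'Z0Q5J', offset=13
After 6 (read(2)): returned 'EE', offset=15
After 7 (tell()): offset=15
After 8 (read(4)): returned '', offset=15
After 9 (seek(-14, END)): offset=1
After 10 (tell()): offset=1
After 11 (read(5)): returned '6T5Z8', offset=6

Answer: 6T5Z8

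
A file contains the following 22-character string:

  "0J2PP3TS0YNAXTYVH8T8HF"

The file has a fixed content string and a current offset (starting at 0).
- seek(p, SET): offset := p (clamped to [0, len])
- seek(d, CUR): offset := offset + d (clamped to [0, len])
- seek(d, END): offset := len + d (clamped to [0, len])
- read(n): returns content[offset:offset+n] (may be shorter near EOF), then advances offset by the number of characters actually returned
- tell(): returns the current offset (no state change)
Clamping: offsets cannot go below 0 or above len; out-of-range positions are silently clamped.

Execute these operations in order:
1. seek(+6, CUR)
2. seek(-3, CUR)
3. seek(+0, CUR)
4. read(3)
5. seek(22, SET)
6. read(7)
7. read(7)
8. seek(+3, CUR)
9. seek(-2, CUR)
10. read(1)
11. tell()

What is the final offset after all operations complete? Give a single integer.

Answer: 21

Derivation:
After 1 (seek(+6, CUR)): offset=6
After 2 (seek(-3, CUR)): offset=3
After 3 (seek(+0, CUR)): offset=3
After 4 (read(3)): returned 'PP3', offset=6
After 5 (seek(22, SET)): offset=22
After 6 (read(7)): returned '', offset=22
After 7 (read(7)): returned '', offset=22
After 8 (seek(+3, CUR)): offset=22
After 9 (seek(-2, CUR)): offset=20
After 10 (read(1)): returned 'H', offset=21
After 11 (tell()): offset=21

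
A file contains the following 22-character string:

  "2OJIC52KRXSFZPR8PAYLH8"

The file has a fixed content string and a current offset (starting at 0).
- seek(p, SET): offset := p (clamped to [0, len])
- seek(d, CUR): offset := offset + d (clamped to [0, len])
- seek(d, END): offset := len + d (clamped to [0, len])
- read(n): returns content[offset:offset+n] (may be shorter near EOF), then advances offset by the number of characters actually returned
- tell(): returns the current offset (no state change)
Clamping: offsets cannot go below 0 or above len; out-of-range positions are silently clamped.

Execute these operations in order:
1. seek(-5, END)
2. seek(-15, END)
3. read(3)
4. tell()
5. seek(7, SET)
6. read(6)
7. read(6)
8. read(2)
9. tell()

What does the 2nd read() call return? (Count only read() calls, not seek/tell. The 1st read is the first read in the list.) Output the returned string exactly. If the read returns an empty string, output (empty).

After 1 (seek(-5, END)): offset=17
After 2 (seek(-15, END)): offset=7
After 3 (read(3)): returned 'KRX', offset=10
After 4 (tell()): offset=10
After 5 (seek(7, SET)): offset=7
After 6 (read(6)): returned 'KRXSFZ', offset=13
After 7 (read(6)): returned 'PR8PAY', offset=19
After 8 (read(2)): returned 'LH', offset=21
After 9 (tell()): offset=21

Answer: KRXSFZ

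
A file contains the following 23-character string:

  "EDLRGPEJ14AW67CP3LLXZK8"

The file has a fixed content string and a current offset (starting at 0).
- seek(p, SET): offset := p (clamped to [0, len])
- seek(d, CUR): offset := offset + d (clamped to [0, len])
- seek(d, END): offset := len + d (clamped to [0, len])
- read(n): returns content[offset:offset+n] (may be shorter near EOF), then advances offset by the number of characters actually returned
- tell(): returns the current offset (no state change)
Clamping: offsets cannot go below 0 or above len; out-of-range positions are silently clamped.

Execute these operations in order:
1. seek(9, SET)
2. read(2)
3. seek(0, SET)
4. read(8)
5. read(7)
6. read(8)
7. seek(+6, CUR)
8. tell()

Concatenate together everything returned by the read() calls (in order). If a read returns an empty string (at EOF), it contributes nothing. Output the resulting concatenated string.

After 1 (seek(9, SET)): offset=9
After 2 (read(2)): returned '4A', offset=11
After 3 (seek(0, SET)): offset=0
After 4 (read(8)): returned 'EDLRGPEJ', offset=8
After 5 (read(7)): returned '14AW67C', offset=15
After 6 (read(8)): returned 'P3LLXZK8', offset=23
After 7 (seek(+6, CUR)): offset=23
After 8 (tell()): offset=23

Answer: 4AEDLRGPEJ14AW67CP3LLXZK8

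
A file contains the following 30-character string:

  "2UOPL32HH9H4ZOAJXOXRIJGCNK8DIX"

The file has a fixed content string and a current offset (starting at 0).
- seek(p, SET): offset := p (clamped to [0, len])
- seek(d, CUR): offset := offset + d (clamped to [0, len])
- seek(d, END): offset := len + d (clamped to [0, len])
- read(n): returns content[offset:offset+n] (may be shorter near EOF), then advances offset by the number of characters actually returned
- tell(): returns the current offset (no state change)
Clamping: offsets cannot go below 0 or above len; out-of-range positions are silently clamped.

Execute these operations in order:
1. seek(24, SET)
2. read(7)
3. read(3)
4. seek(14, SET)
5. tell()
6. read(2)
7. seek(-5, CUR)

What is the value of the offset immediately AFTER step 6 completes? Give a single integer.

Answer: 16

Derivation:
After 1 (seek(24, SET)): offset=24
After 2 (read(7)): returned 'NK8DIX', offset=30
After 3 (read(3)): returned '', offset=30
After 4 (seek(14, SET)): offset=14
After 5 (tell()): offset=14
After 6 (read(2)): returned 'AJ', offset=16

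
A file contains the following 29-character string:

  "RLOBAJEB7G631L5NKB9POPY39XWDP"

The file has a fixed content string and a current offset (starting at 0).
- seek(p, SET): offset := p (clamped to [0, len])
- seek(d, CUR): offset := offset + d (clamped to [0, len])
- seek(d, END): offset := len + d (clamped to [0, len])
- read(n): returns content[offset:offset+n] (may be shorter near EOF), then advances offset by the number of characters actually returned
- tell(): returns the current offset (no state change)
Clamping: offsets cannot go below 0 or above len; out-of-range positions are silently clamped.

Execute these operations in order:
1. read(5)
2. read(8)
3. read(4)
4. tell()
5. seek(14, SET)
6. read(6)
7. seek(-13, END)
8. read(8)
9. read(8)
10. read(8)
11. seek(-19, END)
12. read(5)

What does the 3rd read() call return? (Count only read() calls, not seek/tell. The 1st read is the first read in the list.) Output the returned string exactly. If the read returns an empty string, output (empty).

Answer: L5NK

Derivation:
After 1 (read(5)): returned 'RLOBA', offset=5
After 2 (read(8)): returned 'JEB7G631', offset=13
After 3 (read(4)): returned 'L5NK', offset=17
After 4 (tell()): offset=17
After 5 (seek(14, SET)): offset=14
After 6 (read(6)): returned '5NKB9P', offset=20
After 7 (seek(-13, END)): offset=16
After 8 (read(8)): returned 'KB9POPY3', offset=24
After 9 (read(8)): returned '9XWDP', offset=29
After 10 (read(8)): returned '', offset=29
After 11 (seek(-19, END)): offset=10
After 12 (read(5)): returned '631L5', offset=15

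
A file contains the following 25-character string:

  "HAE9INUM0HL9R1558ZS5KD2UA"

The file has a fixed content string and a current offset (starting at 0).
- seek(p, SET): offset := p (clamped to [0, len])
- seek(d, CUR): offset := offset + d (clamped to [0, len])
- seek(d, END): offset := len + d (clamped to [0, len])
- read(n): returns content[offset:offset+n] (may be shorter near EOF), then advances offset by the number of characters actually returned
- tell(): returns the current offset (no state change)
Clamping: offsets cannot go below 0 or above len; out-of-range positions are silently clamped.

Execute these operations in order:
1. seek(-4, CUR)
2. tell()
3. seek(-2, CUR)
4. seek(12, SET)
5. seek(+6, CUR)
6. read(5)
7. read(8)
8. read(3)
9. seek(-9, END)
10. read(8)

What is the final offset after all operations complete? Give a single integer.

Answer: 24

Derivation:
After 1 (seek(-4, CUR)): offset=0
After 2 (tell()): offset=0
After 3 (seek(-2, CUR)): offset=0
After 4 (seek(12, SET)): offset=12
After 5 (seek(+6, CUR)): offset=18
After 6 (read(5)): returned 'S5KD2', offset=23
After 7 (read(8)): returned 'UA', offset=25
After 8 (read(3)): returned '', offset=25
After 9 (seek(-9, END)): offset=16
After 10 (read(8)): returned '8ZS5KD2U', offset=24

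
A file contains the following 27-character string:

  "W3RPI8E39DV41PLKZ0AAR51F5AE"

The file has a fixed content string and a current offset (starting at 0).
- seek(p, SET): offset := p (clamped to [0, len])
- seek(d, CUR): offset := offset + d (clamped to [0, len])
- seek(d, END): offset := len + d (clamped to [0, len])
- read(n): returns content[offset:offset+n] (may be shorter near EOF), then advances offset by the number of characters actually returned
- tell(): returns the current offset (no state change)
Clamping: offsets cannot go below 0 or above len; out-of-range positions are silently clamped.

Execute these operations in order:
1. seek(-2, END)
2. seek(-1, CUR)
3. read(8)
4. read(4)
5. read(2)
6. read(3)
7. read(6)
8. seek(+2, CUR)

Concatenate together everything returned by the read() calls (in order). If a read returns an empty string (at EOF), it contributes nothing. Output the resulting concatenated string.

Answer: 5AE

Derivation:
After 1 (seek(-2, END)): offset=25
After 2 (seek(-1, CUR)): offset=24
After 3 (read(8)): returned '5AE', offset=27
After 4 (read(4)): returned '', offset=27
After 5 (read(2)): returned '', offset=27
After 6 (read(3)): returned '', offset=27
After 7 (read(6)): returned '', offset=27
After 8 (seek(+2, CUR)): offset=27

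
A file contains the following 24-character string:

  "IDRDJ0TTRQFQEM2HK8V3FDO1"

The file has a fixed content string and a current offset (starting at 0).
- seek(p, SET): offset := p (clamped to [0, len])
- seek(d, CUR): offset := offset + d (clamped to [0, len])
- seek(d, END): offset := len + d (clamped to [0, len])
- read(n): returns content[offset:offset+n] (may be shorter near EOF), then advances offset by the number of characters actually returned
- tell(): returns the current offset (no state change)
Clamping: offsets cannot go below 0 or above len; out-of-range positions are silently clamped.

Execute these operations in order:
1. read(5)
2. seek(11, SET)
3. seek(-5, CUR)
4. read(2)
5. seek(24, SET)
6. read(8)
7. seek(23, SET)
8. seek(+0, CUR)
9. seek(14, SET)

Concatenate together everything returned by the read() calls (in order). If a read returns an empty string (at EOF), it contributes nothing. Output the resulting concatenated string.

After 1 (read(5)): returned 'IDRDJ', offset=5
After 2 (seek(11, SET)): offset=11
After 3 (seek(-5, CUR)): offset=6
After 4 (read(2)): returned 'TT', offset=8
After 5 (seek(24, SET)): offset=24
After 6 (read(8)): returned '', offset=24
After 7 (seek(23, SET)): offset=23
After 8 (seek(+0, CUR)): offset=23
After 9 (seek(14, SET)): offset=14

Answer: IDRDJTT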